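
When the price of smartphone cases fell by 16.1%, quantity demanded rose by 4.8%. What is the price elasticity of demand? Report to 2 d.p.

-0.30

ε = %ΔQ / %ΔP = (4.8)/(-16.1) = -0.298.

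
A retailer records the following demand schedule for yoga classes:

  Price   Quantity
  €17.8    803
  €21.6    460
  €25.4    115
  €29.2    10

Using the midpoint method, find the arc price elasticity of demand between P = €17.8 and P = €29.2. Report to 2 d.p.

-4.02

At P = 17.8, Q = 803; at P = 29.2, Q = 10.
ΔQ = -793, ΔP = 11.4. Midpoints: P̄ = 23.50, Q̄ = 406.5.
ε = (ΔQ/ΔP)(P̄/Q̄) = (-793/11.4)(23.50/406.5).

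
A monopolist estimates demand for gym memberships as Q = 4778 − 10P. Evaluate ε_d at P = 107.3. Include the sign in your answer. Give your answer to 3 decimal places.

-0.290

At P = 107.3, Q = 3705.
dQ/dP = −10.
ε = (dQ/dP)(P/Q) = (-10)(107.3/3705).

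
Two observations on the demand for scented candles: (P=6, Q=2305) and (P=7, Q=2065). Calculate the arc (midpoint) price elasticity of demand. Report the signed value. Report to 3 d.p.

ΔQ = 2065 − 2305 = -240; ΔP = 7 − 6 = 1.
Midpoints: P̄ = 6.50, Q̄ = 2185.0.
ε = (ΔQ/ΔP)(P̄/Q̄) = (-240/1)(6.50/2185.0).

-0.714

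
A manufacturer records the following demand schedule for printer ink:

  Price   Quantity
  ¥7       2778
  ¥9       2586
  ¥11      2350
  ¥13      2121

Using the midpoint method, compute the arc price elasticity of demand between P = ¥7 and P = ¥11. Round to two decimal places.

At P = 7, Q = 2778; at P = 11, Q = 2350.
ΔQ = -428, ΔP = 4. Midpoints: P̄ = 9.00, Q̄ = 2564.0.
ε = (ΔQ/ΔP)(P̄/Q̄) = (-428/4)(9.00/2564.0).

-0.38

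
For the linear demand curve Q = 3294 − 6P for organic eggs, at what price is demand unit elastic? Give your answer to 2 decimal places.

274.50

For linear demand Q = a − bP, ε = −bP/(a − bP). |ε| = 1 when bP = a − bP, i.e. P = a/(2b).
P = 3294/(2·6) = 3294/12 = 274.5000.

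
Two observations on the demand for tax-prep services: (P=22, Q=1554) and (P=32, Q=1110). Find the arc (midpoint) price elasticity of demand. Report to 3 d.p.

ΔQ = 1110 − 1554 = -444; ΔP = 32 − 22 = 10.
Midpoints: P̄ = 27.00, Q̄ = 1332.0.
ε = (ΔQ/ΔP)(P̄/Q̄) = (-444/10)(27.00/1332.0).

-0.900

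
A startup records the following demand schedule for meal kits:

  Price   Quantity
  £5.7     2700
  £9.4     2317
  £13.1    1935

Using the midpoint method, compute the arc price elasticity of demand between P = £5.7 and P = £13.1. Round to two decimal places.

At P = 5.7, Q = 2700; at P = 13.1, Q = 1935.
ΔQ = -765, ΔP = 7.4. Midpoints: P̄ = 9.40, Q̄ = 2317.5.
ε = (ΔQ/ΔP)(P̄/Q̄) = (-765/7.4)(9.40/2317.5).

-0.42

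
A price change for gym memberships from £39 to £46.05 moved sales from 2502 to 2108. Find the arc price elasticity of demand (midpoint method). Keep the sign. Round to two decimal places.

ΔQ = 2108 − 2502 = -394; ΔP = 46.05 − 39 = 7.05.
Midpoints: P̄ = 42.52, Q̄ = 2305.0.
ε = (ΔQ/ΔP)(P̄/Q̄) = (-394/7.05)(42.52/2305.0).

-1.03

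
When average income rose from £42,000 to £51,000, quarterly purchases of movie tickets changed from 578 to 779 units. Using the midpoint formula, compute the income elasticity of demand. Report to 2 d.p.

ΔQ = 201, ΔI = 9000. Midpoints: Ī = 46,500, Q̄ = 678.5.
ε_I = (ΔQ/ΔI)(Ī/Q̄) = (201/9000)(46500/678.5).

1.53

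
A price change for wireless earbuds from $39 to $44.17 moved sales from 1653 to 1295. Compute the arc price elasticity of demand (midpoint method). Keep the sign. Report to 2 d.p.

ΔQ = 1295 − 1653 = -358; ΔP = 44.17 − 39 = 5.17.
Midpoints: P̄ = 41.59, Q̄ = 1474.0.
ε = (ΔQ/ΔP)(P̄/Q̄) = (-358/5.17)(41.59/1474.0).

-1.95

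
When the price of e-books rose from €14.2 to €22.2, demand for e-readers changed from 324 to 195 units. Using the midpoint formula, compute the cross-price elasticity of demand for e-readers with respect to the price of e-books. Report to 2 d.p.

ΔQ_x = 195 − 324 = -129; ΔP_y = 22.2 − 14.2 = 8.
Midpoints: P̄_y = 18.20, Q̄_x = 259.5.
ε_xy = (ΔQ_x/ΔP_y)(P̄_y/Q̄_x) = (-129/8)(18.20/259.5).

-1.13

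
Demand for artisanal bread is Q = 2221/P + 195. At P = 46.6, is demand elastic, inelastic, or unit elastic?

Q = 242.661, dQ/dP = -1.023.
ε = (dQ/dP)(P/Q) ≈ -0.196.
|ε| = 0.20 < 1.

inelastic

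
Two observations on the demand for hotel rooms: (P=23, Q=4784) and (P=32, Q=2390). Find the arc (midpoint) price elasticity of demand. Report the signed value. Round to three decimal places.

-2.039

ΔQ = 2390 − 4784 = -2394; ΔP = 32 − 23 = 9.
Midpoints: P̄ = 27.50, Q̄ = 3587.0.
ε = (ΔQ/ΔP)(P̄/Q̄) = (-2394/9)(27.50/3587.0).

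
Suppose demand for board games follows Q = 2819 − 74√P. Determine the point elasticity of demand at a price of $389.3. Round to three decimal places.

At P = 389.3, Q = 1358.929.
dQ/dP = −74/(2√P) = -1.875.
ε = (dQ/dP)(P/Q) = (-1.875)(389.3/1358.929).

-0.537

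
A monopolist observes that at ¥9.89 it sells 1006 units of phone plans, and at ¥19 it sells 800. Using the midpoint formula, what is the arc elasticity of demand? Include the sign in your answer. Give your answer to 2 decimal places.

ΔQ = 800 − 1006 = -206; ΔP = 19 − 9.89 = 9.11.
Midpoints: P̄ = 14.45, Q̄ = 903.0.
ε = (ΔQ/ΔP)(P̄/Q̄) = (-206/9.11)(14.45/903.0).

-0.36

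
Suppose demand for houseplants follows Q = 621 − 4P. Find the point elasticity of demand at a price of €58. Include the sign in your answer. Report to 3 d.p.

-0.596

At P = 58, Q = 389.
dQ/dP = −4.
ε = (dQ/dP)(P/Q) = (-4)(58/389).
|ε| < 1, so demand is inelastic at this price.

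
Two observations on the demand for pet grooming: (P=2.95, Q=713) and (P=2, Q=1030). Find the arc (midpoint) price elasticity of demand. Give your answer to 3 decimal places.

ΔQ = 1030 − 713 = 317; ΔP = 2 − 2.95 = -0.95.
Midpoints: P̄ = 2.48, Q̄ = 871.5.
ε = (ΔQ/ΔP)(P̄/Q̄) = (317/-0.95)(2.48/871.5).

-0.948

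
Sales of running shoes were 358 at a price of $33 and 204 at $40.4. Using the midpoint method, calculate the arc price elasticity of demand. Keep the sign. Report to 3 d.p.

-2.718

ΔQ = 204 − 358 = -154; ΔP = 40.4 − 33 = 7.4.
Midpoints: P̄ = 36.70, Q̄ = 281.0.
ε = (ΔQ/ΔP)(P̄/Q̄) = (-154/7.4)(36.70/281.0).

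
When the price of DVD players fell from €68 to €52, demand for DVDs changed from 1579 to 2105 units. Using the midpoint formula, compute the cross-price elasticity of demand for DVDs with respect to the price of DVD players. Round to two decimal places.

-1.07

ΔQ_x = 2105 − 1579 = 526; ΔP_y = 52 − 68 = -16.
Midpoints: P̄_y = 60.00, Q̄_x = 1842.0.
ε_xy = (ΔQ_x/ΔP_y)(P̄_y/Q̄_x) = (526/-16)(60.00/1842.0).
ε_xy < 0, so the goods are complements.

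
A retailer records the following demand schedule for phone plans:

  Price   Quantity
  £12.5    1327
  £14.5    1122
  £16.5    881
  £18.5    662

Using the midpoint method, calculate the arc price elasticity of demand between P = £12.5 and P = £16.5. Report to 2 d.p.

-1.46

At P = 12.5, Q = 1327; at P = 16.5, Q = 881.
ΔQ = -446, ΔP = 4.0. Midpoints: P̄ = 14.50, Q̄ = 1104.0.
ε = (ΔQ/ΔP)(P̄/Q̄) = (-446/4.0)(14.50/1104.0).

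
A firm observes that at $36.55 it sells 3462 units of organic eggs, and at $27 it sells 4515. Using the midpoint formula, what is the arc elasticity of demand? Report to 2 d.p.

ΔQ = 4515 − 3462 = 1053; ΔP = 27 − 36.55 = -9.55.
Midpoints: P̄ = 31.77, Q̄ = 3988.5.
ε = (ΔQ/ΔP)(P̄/Q̄) = (1053/-9.55)(31.77/3988.5).

-0.88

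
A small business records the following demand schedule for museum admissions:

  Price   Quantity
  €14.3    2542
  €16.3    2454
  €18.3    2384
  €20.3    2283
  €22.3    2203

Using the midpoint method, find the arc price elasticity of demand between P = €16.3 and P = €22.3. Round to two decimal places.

At P = 16.3, Q = 2454; at P = 22.3, Q = 2203.
ΔQ = -251, ΔP = 6.0. Midpoints: P̄ = 19.30, Q̄ = 2328.5.
ε = (ΔQ/ΔP)(P̄/Q̄) = (-251/6.0)(19.30/2328.5).

-0.35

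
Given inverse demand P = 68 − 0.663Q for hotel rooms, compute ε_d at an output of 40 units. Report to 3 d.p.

At Q = 40, P = 68 − 0.663(40) = 41.48.
dP/dQ = −0.663, so dQ/dP = 1/(−0.663) = -1.508.
ε = (dQ/dP)(P/Q) = (-1.508)(41.48/40).

-1.564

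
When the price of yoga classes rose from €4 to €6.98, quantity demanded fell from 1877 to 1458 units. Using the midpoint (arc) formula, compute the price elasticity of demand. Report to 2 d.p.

-0.46

ΔQ = 1458 − 1877 = -419; ΔP = 6.98 − 4 = 2.98.
Midpoints: P̄ = 5.49, Q̄ = 1667.5.
ε = (ΔQ/ΔP)(P̄/Q̄) = (-419/2.98)(5.49/1667.5).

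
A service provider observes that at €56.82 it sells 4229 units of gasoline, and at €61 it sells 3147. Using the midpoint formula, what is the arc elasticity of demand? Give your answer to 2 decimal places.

-4.13

ΔQ = 3147 − 4229 = -1082; ΔP = 61 − 56.82 = 4.18.
Midpoints: P̄ = 58.91, Q̄ = 3688.0.
ε = (ΔQ/ΔP)(P̄/Q̄) = (-1082/4.18)(58.91/3688.0).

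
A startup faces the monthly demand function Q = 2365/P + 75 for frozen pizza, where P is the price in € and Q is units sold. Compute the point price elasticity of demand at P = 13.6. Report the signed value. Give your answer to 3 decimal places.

-0.699

At P = 13.6, Q = 248.897.
dQ/dP = −2365/P² = -12.787.
ε = (dQ/dP)(P/Q) = (-12.787)(13.6/248.897).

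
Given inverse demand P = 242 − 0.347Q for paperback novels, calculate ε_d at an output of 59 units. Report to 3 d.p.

At Q = 59, P = 242 − 0.347(59) = 221.53.
dP/dQ = −0.347, so dQ/dP = 1/(−0.347) = -2.882.
ε = (dQ/dP)(P/Q) = (-2.882)(221.53/59).

-10.820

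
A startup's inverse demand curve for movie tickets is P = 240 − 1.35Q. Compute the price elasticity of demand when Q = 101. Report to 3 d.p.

At Q = 101, P = 240 − 1.35(101) = 103.65.
dP/dQ = −1.35, so dQ/dP = 1/(−1.35) = -0.741.
ε = (dQ/dP)(P/Q) = (-0.741)(103.65/101).

-0.760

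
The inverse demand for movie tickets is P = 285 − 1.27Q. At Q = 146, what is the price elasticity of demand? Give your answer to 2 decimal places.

At Q = 146, P = 285 − 1.27(146) = 99.58.
dP/dQ = −1.27, so dQ/dP = 1/(−1.27) = -0.787.
ε = (dQ/dP)(P/Q) = (-0.787)(99.58/146).

-0.54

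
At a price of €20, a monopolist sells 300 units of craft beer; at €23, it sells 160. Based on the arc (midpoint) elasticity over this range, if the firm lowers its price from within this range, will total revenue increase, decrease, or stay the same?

Arc ε = (-140/3)(21.50/230.0) ≈ -4.362.
|ε| = 4.36 > 1, so demand is elastic. A price cut therefore raises total revenue.

increase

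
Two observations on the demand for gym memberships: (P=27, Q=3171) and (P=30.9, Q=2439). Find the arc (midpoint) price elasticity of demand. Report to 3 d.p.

-1.937

ΔQ = 2439 − 3171 = -732; ΔP = 30.9 − 27 = 3.9.
Midpoints: P̄ = 28.95, Q̄ = 2805.0.
ε = (ΔQ/ΔP)(P̄/Q̄) = (-732/3.9)(28.95/2805.0).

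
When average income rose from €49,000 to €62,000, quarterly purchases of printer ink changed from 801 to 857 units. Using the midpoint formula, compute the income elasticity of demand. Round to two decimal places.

0.29

ΔQ = 56, ΔI = 13000. Midpoints: Ī = 55,500, Q̄ = 829.0.
ε_I = (ΔQ/ΔI)(Ī/Q̄) = (56/13000)(55500/829.0).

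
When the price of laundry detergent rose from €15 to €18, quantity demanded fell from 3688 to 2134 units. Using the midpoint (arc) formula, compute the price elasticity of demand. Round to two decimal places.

-2.94

ΔQ = 2134 − 3688 = -1554; ΔP = 18 − 15 = 3.
Midpoints: P̄ = 16.50, Q̄ = 2911.0.
ε = (ΔQ/ΔP)(P̄/Q̄) = (-1554/3)(16.50/2911.0).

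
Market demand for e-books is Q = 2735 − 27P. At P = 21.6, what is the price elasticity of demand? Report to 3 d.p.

-0.271

At P = 21.6, Q = 2151.800.
dQ/dP = −27.
ε = (dQ/dP)(P/Q) = (-27)(21.6/2151.800).
|ε| < 1, so demand is inelastic at this price.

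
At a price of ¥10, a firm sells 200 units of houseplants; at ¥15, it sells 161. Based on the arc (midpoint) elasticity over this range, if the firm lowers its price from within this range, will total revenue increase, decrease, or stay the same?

decrease

Arc ε = (-39/5)(12.50/180.5) ≈ -0.540.
|ε| = 0.54 < 1, so demand is inelastic. A price cut therefore reduces total revenue.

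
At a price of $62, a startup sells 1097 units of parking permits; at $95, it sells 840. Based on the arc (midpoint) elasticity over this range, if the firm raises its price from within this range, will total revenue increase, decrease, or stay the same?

increase

Arc ε = (-257/33)(78.50/968.5) ≈ -0.631.
|ε| = 0.63 < 1, so demand is inelastic. A price rise therefore raises total revenue.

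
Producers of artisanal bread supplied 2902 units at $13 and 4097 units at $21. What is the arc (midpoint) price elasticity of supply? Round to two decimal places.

ΔQ = 4097 − 2902 = 1195; ΔP = 21 − 13 = 8.
Midpoints: P̄ = 17.00, Q̄ = 3499.5.
ε_s = (ΔQ/ΔP)(P̄/Q̄) = (1195/8)(17.00/3499.5).

0.73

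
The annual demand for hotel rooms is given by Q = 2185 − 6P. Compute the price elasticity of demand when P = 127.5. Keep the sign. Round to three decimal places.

At P = 127.5, Q = 1420.
dQ/dP = −6.
ε = (dQ/dP)(P/Q) = (-6)(127.5/1420).

-0.539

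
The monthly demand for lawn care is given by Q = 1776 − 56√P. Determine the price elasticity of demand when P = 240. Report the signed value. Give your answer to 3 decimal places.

-0.477

At P = 240, Q = 908.452.
dQ/dP = −56/(2√P) = -1.807.
ε = (dQ/dP)(P/Q) = (-1.807)(240/908.452).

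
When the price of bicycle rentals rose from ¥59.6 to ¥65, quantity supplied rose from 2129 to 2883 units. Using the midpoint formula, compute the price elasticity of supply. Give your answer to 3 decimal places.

3.471

ΔQ = 2883 − 2129 = 754; ΔP = 65 − 59.6 = 5.4.
Midpoints: P̄ = 62.30, Q̄ = 2506.0.
ε_s = (ΔQ/ΔP)(P̄/Q̄) = (754/5.4)(62.30/2506.0).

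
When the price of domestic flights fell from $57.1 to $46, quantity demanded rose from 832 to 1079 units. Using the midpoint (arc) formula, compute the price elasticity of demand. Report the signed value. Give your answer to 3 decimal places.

-1.201

ΔQ = 1079 − 832 = 247; ΔP = 46 − 57.1 = -11.1.
Midpoints: P̄ = 51.55, Q̄ = 955.5.
ε = (ΔQ/ΔP)(P̄/Q̄) = (247/-11.1)(51.55/955.5).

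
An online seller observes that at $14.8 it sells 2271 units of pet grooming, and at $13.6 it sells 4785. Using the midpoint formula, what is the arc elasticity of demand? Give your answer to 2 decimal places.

ΔQ = 4785 − 2271 = 2514; ΔP = 13.6 − 14.8 = -1.2.
Midpoints: P̄ = 14.20, Q̄ = 3528.0.
ε = (ΔQ/ΔP)(P̄/Q̄) = (2514/-1.2)(14.20/3528.0).

-8.43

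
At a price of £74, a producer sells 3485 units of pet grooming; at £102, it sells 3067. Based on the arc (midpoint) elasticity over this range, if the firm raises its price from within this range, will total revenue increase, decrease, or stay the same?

increase

Arc ε = (-418/28)(88.00/3276.0) ≈ -0.401.
|ε| = 0.40 < 1, so demand is inelastic. A price rise therefore raises total revenue.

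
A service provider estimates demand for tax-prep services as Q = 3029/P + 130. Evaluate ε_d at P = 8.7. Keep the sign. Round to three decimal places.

At P = 8.7, Q = 478.161.
dQ/dP = −3029/P² = -40.018.
ε = (dQ/dP)(P/Q) = (-40.018)(8.7/478.161).
|ε| < 1, so demand is inelastic at this price.

-0.728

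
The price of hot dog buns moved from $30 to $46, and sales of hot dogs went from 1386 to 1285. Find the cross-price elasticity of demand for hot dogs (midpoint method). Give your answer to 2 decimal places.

ΔQ_x = 1285 − 1386 = -101; ΔP_y = 46 − 30 = 16.
Midpoints: P̄_y = 38.00, Q̄_x = 1335.5.
ε_xy = (ΔQ_x/ΔP_y)(P̄_y/Q̄_x) = (-101/16)(38.00/1335.5).

-0.18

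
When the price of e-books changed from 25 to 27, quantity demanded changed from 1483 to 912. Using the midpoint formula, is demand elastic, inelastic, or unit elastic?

Arc ε ≈ -6.199.
|ε| = 6.20 > 1.

elastic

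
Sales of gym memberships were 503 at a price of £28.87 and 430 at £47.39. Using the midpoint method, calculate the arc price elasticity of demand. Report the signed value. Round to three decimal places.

ΔQ = 430 − 503 = -73; ΔP = 47.39 − 28.87 = 18.52.
Midpoints: P̄ = 38.13, Q̄ = 466.5.
ε = (ΔQ/ΔP)(P̄/Q̄) = (-73/18.52)(38.13/466.5).

-0.322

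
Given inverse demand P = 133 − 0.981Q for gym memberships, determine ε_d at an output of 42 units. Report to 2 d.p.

-2.23

At Q = 42, P = 133 − 0.981(42) = 91.80.
dP/dQ = −0.981, so dQ/dP = 1/(−0.981) = -1.019.
ε = (dQ/dP)(P/Q) = (-1.019)(91.80/42).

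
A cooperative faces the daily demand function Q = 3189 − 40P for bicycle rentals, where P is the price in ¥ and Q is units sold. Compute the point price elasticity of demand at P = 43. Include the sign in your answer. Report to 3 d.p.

At P = 43, Q = 1469.
dQ/dP = −40.
ε = (dQ/dP)(P/Q) = (-40)(43/1469).

-1.171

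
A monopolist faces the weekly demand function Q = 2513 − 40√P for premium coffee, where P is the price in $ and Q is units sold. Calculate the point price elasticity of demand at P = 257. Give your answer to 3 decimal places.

-0.171

At P = 257, Q = 1871.751.
dQ/dP = −40/(2√P) = -1.248.
ε = (dQ/dP)(P/Q) = (-1.248)(257/1871.751).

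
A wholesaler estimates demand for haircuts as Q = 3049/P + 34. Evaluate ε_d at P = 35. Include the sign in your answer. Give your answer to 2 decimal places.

At P = 35, Q = 121.114.
dQ/dP = −3049/P² = -2.489.
ε = (dQ/dP)(P/Q) = (-2.489)(35/121.114).

-0.72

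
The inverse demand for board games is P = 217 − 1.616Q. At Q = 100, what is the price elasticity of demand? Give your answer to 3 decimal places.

-0.343

At Q = 100, P = 217 − 1.616(100) = 55.40.
dP/dQ = −1.616, so dQ/dP = 1/(−1.616) = -0.619.
ε = (dQ/dP)(P/Q) = (-0.619)(55.40/100).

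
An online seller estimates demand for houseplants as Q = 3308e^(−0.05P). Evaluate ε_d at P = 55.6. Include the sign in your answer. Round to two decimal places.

-2.78

At P = 55.6, Q = 205.223.
dQ/dP = −0.05·3308e^(−0.05P) = −0.05Q = -10.261.
ε = (dQ/dP)(P/Q) = (-10.261)(55.6/205.223).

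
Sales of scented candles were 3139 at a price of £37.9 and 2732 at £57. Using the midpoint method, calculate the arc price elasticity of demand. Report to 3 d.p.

-0.344

ΔQ = 2732 − 3139 = -407; ΔP = 57 − 37.9 = 19.1.
Midpoints: P̄ = 47.45, Q̄ = 2935.5.
ε = (ΔQ/ΔP)(P̄/Q̄) = (-407/19.1)(47.45/2935.5).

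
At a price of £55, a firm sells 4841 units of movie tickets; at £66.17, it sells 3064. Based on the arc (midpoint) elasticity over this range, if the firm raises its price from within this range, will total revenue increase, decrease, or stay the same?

decrease

Arc ε = (-1777/11.17)(60.59/3952.5) ≈ -2.439.
|ε| = 2.44 > 1, so demand is elastic. A price rise therefore reduces total revenue.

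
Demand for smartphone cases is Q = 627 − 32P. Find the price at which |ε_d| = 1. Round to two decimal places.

9.80

For linear demand Q = a − bP, ε = −bP/(a − bP). |ε| = 1 when bP = a − bP, i.e. P = a/(2b).
P = 627/(2·32) = 627/64 = 9.7969.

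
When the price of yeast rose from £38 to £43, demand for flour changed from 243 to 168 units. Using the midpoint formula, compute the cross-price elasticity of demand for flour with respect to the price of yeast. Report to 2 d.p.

-2.96

ΔQ_x = 168 − 243 = -75; ΔP_y = 43 − 38 = 5.
Midpoints: P̄_y = 40.50, Q̄_x = 205.5.
ε_xy = (ΔQ_x/ΔP_y)(P̄_y/Q̄_x) = (-75/5)(40.50/205.5).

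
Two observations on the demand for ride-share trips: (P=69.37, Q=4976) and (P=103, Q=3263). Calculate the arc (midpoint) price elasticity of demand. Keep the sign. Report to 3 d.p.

ΔQ = 3263 − 4976 = -1713; ΔP = 103 − 69.37 = 33.63.
Midpoints: P̄ = 86.19, Q̄ = 4119.5.
ε = (ΔQ/ΔP)(P̄/Q̄) = (-1713/33.63)(86.19/4119.5).

-1.066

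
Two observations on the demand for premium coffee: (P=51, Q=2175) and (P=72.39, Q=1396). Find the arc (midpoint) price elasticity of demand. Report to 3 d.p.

-1.258

ΔQ = 1396 − 2175 = -779; ΔP = 72.39 − 51 = 21.39.
Midpoints: P̄ = 61.70, Q̄ = 1785.5.
ε = (ΔQ/ΔP)(P̄/Q̄) = (-779/21.39)(61.70/1785.5).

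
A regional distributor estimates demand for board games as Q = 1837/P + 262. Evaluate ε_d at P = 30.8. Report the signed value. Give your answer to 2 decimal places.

At P = 30.8, Q = 321.643.
dQ/dP = −1837/P² = -1.936.
ε = (dQ/dP)(P/Q) = (-1.936)(30.8/321.643).
|ε| < 1, so demand is inelastic at this price.

-0.19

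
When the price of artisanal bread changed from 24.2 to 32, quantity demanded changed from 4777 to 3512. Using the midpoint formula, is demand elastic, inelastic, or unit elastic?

elastic

Arc ε ≈ -1.100.
|ε| = 1.10 > 1.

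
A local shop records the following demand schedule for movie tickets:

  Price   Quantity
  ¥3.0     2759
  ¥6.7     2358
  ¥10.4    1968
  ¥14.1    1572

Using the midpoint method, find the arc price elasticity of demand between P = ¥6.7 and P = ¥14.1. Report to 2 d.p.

At P = 6.7, Q = 2358; at P = 14.1, Q = 1572.
ΔQ = -786, ΔP = 7.4. Midpoints: P̄ = 10.40, Q̄ = 1965.0.
ε = (ΔQ/ΔP)(P̄/Q̄) = (-786/7.4)(10.40/1965.0).

-0.56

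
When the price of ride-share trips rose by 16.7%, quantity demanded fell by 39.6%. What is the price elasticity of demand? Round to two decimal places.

ε = %ΔQ / %ΔP = (-39.6)/(16.7) = -2.371.

-2.37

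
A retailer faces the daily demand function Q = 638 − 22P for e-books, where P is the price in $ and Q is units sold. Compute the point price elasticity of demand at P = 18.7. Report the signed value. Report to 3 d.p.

At P = 18.7, Q = 226.600.
dQ/dP = −22.
ε = (dQ/dP)(P/Q) = (-22)(18.7/226.600).
|ε| > 1, so demand is elastic at this price.

-1.816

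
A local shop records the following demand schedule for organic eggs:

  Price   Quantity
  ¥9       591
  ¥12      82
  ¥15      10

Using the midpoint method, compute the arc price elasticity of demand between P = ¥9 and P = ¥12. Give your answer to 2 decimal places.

-5.29

At P = 9, Q = 591; at P = 12, Q = 82.
ΔQ = -509, ΔP = 3. Midpoints: P̄ = 10.50, Q̄ = 336.5.
ε = (ΔQ/ΔP)(P̄/Q̄) = (-509/3)(10.50/336.5).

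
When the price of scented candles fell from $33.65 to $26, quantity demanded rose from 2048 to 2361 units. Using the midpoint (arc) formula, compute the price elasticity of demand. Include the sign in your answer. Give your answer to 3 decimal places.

ΔQ = 2361 − 2048 = 313; ΔP = 26 − 33.65 = -7.65.
Midpoints: P̄ = 29.82, Q̄ = 2204.5.
ε = (ΔQ/ΔP)(P̄/Q̄) = (313/-7.65)(29.82/2204.5).

-0.554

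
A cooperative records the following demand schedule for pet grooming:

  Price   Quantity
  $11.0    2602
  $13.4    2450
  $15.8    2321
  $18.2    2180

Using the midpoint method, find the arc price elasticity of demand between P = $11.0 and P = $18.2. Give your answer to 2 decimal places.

At P = 11.0, Q = 2602; at P = 18.2, Q = 2180.
ΔQ = -422, ΔP = 7.2. Midpoints: P̄ = 14.60, Q̄ = 2391.0.
ε = (ΔQ/ΔP)(P̄/Q̄) = (-422/7.2)(14.60/2391.0).

-0.36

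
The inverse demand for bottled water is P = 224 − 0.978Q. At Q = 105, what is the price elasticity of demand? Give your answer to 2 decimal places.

At Q = 105, P = 224 − 0.978(105) = 121.31.
dP/dQ = −0.978, so dQ/dP = 1/(−0.978) = -1.022.
ε = (dQ/dP)(P/Q) = (-1.022)(121.31/105).

-1.18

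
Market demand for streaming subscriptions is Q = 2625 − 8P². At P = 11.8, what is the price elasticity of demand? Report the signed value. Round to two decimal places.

At P = 11.8, Q = 1511.080.
dQ/dP = −16P = -188.800.
ε = (dQ/dP)(P/Q) = (-188.800)(11.8/1511.080).

-1.47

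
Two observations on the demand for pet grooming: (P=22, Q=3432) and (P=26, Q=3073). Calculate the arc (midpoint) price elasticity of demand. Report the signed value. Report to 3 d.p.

ΔQ = 3073 − 3432 = -359; ΔP = 26 − 22 = 4.
Midpoints: P̄ = 24.00, Q̄ = 3252.5.
ε = (ΔQ/ΔP)(P̄/Q̄) = (-359/4)(24.00/3252.5).

-0.662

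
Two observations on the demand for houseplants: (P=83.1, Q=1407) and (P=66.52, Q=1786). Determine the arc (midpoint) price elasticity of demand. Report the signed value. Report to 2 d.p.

-1.07

ΔQ = 1786 − 1407 = 379; ΔP = 66.52 − 83.1 = -16.58.
Midpoints: P̄ = 74.81, Q̄ = 1596.5.
ε = (ΔQ/ΔP)(P̄/Q̄) = (379/-16.58)(74.81/1596.5).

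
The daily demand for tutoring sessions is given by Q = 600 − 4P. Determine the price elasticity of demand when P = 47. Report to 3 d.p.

-0.456

At P = 47, Q = 412.
dQ/dP = −4.
ε = (dQ/dP)(P/Q) = (-4)(47/412).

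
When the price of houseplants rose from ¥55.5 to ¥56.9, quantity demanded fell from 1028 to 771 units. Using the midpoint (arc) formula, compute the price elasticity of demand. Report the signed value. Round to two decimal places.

-11.47

ΔQ = 771 − 1028 = -257; ΔP = 56.9 − 55.5 = 1.4.
Midpoints: P̄ = 56.20, Q̄ = 899.5.
ε = (ΔQ/ΔP)(P̄/Q̄) = (-257/1.4)(56.20/899.5).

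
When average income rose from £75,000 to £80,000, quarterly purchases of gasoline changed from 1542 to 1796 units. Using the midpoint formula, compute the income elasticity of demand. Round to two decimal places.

2.36

ΔQ = 254, ΔI = 5000. Midpoints: Ī = 77,500, Q̄ = 1669.0.
ε_I = (ΔQ/ΔI)(Ī/Q̄) = (254/5000)(77500/1669.0).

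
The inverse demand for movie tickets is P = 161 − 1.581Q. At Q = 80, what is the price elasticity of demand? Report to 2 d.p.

-0.27

At Q = 80, P = 161 − 1.581(80) = 34.52.
dP/dQ = −1.581, so dQ/dP = 1/(−1.581) = -0.633.
ε = (dQ/dP)(P/Q) = (-0.633)(34.52/80).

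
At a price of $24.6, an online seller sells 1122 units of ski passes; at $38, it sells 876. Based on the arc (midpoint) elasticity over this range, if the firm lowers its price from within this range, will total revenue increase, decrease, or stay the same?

decrease

Arc ε = (-246/13.4)(31.30/999.0) ≈ -0.575.
|ε| = 0.58 < 1, so demand is inelastic. A price cut therefore reduces total revenue.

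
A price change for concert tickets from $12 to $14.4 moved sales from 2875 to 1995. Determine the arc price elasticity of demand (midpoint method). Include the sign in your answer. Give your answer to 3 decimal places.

-1.988

ΔQ = 1995 − 2875 = -880; ΔP = 14.4 − 12 = 2.4.
Midpoints: P̄ = 13.20, Q̄ = 2435.0.
ε = (ΔQ/ΔP)(P̄/Q̄) = (-880/2.4)(13.20/2435.0).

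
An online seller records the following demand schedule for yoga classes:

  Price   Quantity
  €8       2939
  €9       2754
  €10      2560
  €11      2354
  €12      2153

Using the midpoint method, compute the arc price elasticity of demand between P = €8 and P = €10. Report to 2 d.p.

At P = 8, Q = 2939; at P = 10, Q = 2560.
ΔQ = -379, ΔP = 2. Midpoints: P̄ = 9.00, Q̄ = 2749.5.
ε = (ΔQ/ΔP)(P̄/Q̄) = (-379/2)(9.00/2749.5).

-0.62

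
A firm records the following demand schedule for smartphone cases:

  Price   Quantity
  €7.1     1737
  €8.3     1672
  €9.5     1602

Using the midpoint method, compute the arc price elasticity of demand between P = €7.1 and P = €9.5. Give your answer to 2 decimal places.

At P = 7.1, Q = 1737; at P = 9.5, Q = 1602.
ΔQ = -135, ΔP = 2.4. Midpoints: P̄ = 8.30, Q̄ = 1669.5.
ε = (ΔQ/ΔP)(P̄/Q̄) = (-135/2.4)(8.30/1669.5).

-0.28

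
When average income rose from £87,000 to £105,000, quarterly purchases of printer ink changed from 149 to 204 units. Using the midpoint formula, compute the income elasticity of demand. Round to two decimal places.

1.66

ΔQ = 55, ΔI = 18000. Midpoints: Ī = 96,000, Q̄ = 176.5.
ε_I = (ΔQ/ΔI)(Ī/Q̄) = (55/18000)(96000/176.5).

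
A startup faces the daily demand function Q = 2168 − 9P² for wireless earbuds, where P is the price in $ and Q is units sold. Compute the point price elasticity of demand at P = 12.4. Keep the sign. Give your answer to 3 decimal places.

-3.529

At P = 12.4, Q = 784.160.
dQ/dP = −18P = -223.200.
ε = (dQ/dP)(P/Q) = (-223.200)(12.4/784.160).
|ε| > 1, so demand is elastic at this price.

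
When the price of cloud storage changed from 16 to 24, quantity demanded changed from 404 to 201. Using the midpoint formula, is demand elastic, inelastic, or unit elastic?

elastic

Arc ε ≈ -1.678.
|ε| = 1.68 > 1.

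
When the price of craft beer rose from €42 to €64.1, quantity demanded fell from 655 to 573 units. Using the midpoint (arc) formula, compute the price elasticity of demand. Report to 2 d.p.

ΔQ = 573 − 655 = -82; ΔP = 64.1 − 42 = 22.1.
Midpoints: P̄ = 53.05, Q̄ = 614.0.
ε = (ΔQ/ΔP)(P̄/Q̄) = (-82/22.1)(53.05/614.0).

-0.32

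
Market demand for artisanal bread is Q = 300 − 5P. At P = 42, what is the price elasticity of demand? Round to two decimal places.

-2.33

At P = 42, Q = 90.
dQ/dP = −5.
ε = (dQ/dP)(P/Q) = (-5)(42/90).
|ε| > 1, so demand is elastic at this price.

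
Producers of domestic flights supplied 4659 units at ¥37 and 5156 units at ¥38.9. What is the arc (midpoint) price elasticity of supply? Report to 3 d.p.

2.023

ΔQ = 5156 − 4659 = 497; ΔP = 38.9 − 37 = 1.9.
Midpoints: P̄ = 37.95, Q̄ = 4907.5.
ε_s = (ΔQ/ΔP)(P̄/Q̄) = (497/1.9)(37.95/4907.5).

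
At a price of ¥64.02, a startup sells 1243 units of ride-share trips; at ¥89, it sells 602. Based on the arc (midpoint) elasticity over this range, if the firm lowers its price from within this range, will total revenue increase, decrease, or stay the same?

Arc ε = (-641/24.98)(76.51/922.5) ≈ -2.128.
|ε| = 2.13 > 1, so demand is elastic. A price cut therefore raises total revenue.

increase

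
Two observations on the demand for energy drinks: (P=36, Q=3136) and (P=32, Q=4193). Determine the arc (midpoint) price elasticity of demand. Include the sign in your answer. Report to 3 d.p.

ΔQ = 4193 − 3136 = 1057; ΔP = 32 − 36 = -4.
Midpoints: P̄ = 34.00, Q̄ = 3664.5.
ε = (ΔQ/ΔP)(P̄/Q̄) = (1057/-4)(34.00/3664.5).

-2.452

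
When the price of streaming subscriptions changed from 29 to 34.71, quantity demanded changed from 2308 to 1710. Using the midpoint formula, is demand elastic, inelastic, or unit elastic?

elastic

Arc ε ≈ -1.661.
|ε| = 1.66 > 1.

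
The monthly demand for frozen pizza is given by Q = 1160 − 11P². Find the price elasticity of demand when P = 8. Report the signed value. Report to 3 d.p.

-3.088

At P = 8, Q = 456.
dQ/dP = −22P = -176.
ε = (dQ/dP)(P/Q) = (-176)(8/456).
|ε| > 1, so demand is elastic at this price.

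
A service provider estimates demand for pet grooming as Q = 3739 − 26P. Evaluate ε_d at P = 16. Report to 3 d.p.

-0.125

At P = 16, Q = 3323.
dQ/dP = −26.
ε = (dQ/dP)(P/Q) = (-26)(16/3323).
|ε| < 1, so demand is inelastic at this price.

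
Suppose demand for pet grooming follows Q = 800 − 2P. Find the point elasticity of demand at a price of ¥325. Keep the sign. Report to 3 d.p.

At P = 325, Q = 150.
dQ/dP = −2.
ε = (dQ/dP)(P/Q) = (-2)(325/150).

-4.333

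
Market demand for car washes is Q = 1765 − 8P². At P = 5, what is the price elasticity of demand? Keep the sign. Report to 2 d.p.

-0.26

At P = 5, Q = 1565.
dQ/dP = −16P = -80.
ε = (dQ/dP)(P/Q) = (-80)(5/1565).
|ε| < 1, so demand is inelastic at this price.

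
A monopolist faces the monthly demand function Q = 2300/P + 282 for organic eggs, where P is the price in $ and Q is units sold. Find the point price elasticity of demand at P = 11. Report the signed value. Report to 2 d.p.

-0.43

At P = 11, Q = 491.091.
dQ/dP = −2300/P² = -19.008.
ε = (dQ/dP)(P/Q) = (-19.008)(11/491.091).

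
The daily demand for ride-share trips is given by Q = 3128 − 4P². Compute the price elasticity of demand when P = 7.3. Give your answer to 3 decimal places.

-0.146

At P = 7.3, Q = 2914.840.
dQ/dP = −8P = -58.400.
ε = (dQ/dP)(P/Q) = (-58.400)(7.3/2914.840).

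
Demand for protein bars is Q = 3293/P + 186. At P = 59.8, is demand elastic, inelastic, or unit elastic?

inelastic

Q = 241.067, dQ/dP = -0.921.
ε = (dQ/dP)(P/Q) ≈ -0.228.
|ε| = 0.23 < 1.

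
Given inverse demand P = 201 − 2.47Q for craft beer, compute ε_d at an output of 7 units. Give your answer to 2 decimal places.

-10.63

At Q = 7, P = 201 − 2.47(7) = 183.71.
dP/dQ = −2.47, so dQ/dP = 1/(−2.47) = -0.405.
ε = (dQ/dP)(P/Q) = (-0.405)(183.71/7).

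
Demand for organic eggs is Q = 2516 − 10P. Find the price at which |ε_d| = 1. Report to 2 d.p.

For linear demand Q = a − bP, ε = −bP/(a − bP). |ε| = 1 when bP = a − bP, i.e. P = a/(2b).
P = 2516/(2·10) = 2516/20 = 125.8000.

125.80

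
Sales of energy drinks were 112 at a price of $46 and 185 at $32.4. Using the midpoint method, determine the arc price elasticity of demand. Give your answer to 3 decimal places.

-1.417

ΔQ = 185 − 112 = 73; ΔP = 32.4 − 46 = -13.6.
Midpoints: P̄ = 39.20, Q̄ = 148.5.
ε = (ΔQ/ΔP)(P̄/Q̄) = (73/-13.6)(39.20/148.5).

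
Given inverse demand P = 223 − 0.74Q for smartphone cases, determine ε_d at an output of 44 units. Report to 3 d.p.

At Q = 44, P = 223 − 0.74(44) = 190.44.
dP/dQ = −0.74, so dQ/dP = 1/(−0.74) = -1.351.
ε = (dQ/dP)(P/Q) = (-1.351)(190.44/44).

-5.849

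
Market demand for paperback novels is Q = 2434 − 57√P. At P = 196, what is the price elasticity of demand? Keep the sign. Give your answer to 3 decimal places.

At P = 196, Q = 1636.
dQ/dP = −57/(2√P) = -2.036.
ε = (dQ/dP)(P/Q) = (-2.036)(196/1636).
|ε| < 1, so demand is inelastic at this price.

-0.244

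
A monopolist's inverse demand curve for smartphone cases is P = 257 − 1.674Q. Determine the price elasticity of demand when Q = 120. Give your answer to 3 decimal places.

At Q = 120, P = 257 − 1.674(120) = 56.12.
dP/dQ = −1.674, so dQ/dP = 1/(−1.674) = -0.597.
ε = (dQ/dP)(P/Q) = (-0.597)(56.12/120).

-0.279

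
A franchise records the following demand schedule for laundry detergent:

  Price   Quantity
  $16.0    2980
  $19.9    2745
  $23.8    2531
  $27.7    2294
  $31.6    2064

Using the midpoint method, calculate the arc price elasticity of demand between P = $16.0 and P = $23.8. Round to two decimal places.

-0.42

At P = 16.0, Q = 2980; at P = 23.8, Q = 2531.
ΔQ = -449, ΔP = 7.8. Midpoints: P̄ = 19.90, Q̄ = 2755.5.
ε = (ΔQ/ΔP)(P̄/Q̄) = (-449/7.8)(19.90/2755.5).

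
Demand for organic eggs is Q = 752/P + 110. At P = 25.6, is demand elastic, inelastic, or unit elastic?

inelastic

Q = 139.375, dQ/dP = -1.147.
ε = (dQ/dP)(P/Q) ≈ -0.211.
|ε| = 0.21 < 1.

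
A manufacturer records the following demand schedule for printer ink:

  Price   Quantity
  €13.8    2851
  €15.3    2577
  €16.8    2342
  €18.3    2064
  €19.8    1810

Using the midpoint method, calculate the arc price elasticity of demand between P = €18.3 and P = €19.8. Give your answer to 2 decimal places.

-1.67

At P = 18.3, Q = 2064; at P = 19.8, Q = 1810.
ΔQ = -254, ΔP = 1.5. Midpoints: P̄ = 19.05, Q̄ = 1937.0.
ε = (ΔQ/ΔP)(P̄/Q̄) = (-254/1.5)(19.05/1937.0).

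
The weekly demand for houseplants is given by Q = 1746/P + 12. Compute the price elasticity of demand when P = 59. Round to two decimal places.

-0.71

At P = 59, Q = 41.593.
dQ/dP = −1746/P² = -0.502.
ε = (dQ/dP)(P/Q) = (-0.502)(59/41.593).
|ε| < 1, so demand is inelastic at this price.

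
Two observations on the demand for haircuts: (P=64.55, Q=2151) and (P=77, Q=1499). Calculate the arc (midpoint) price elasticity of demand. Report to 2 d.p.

-2.03

ΔQ = 1499 − 2151 = -652; ΔP = 77 − 64.55 = 12.45.
Midpoints: P̄ = 70.78, Q̄ = 1825.0.
ε = (ΔQ/ΔP)(P̄/Q̄) = (-652/12.45)(70.78/1825.0).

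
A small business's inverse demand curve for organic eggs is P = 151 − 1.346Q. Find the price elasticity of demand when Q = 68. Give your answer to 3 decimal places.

At Q = 68, P = 151 − 1.346(68) = 59.47.
dP/dQ = −1.346, so dQ/dP = 1/(−1.346) = -0.743.
ε = (dQ/dP)(P/Q) = (-0.743)(59.47/68).

-0.650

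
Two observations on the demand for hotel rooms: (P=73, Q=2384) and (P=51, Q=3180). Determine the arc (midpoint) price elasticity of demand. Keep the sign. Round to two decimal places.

-0.81

ΔQ = 3180 − 2384 = 796; ΔP = 51 − 73 = -22.
Midpoints: P̄ = 62.00, Q̄ = 2782.0.
ε = (ΔQ/ΔP)(P̄/Q̄) = (796/-22)(62.00/2782.0).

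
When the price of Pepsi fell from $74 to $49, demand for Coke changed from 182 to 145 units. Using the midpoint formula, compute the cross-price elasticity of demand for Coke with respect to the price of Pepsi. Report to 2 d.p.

ΔQ_x = 145 − 182 = -37; ΔP_y = 49 − 74 = -25.
Midpoints: P̄_y = 61.50, Q̄_x = 163.5.
ε_xy = (ΔQ_x/ΔP_y)(P̄_y/Q̄_x) = (-37/-25)(61.50/163.5).

0.56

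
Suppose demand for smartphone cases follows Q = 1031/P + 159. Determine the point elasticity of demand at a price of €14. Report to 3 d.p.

At P = 14, Q = 232.643.
dQ/dP = −1031/P² = -5.260.
ε = (dQ/dP)(P/Q) = (-5.260)(14/232.643).

-0.317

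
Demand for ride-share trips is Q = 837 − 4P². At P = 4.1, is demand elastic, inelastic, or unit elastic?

Q = 769.760, dQ/dP = -32.800.
ε = (dQ/dP)(P/Q) ≈ -0.175.
|ε| = 0.17 < 1.

inelastic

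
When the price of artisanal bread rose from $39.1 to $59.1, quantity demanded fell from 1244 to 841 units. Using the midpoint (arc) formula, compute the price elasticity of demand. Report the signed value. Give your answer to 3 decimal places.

ΔQ = 841 − 1244 = -403; ΔP = 59.1 − 39.1 = 20.
Midpoints: P̄ = 49.10, Q̄ = 1042.5.
ε = (ΔQ/ΔP)(P̄/Q̄) = (-403/20)(49.10/1042.5).

-0.949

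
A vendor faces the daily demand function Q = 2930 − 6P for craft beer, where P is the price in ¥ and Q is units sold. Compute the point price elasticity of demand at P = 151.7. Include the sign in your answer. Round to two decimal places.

At P = 151.7, Q = 2019.800.
dQ/dP = −6.
ε = (dQ/dP)(P/Q) = (-6)(151.7/2019.800).

-0.45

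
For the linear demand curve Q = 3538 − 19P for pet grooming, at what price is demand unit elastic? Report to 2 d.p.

For linear demand Q = a − bP, ε = −bP/(a − bP). |ε| = 1 when bP = a − bP, i.e. P = a/(2b).
P = 3538/(2·19) = 3538/38 = 93.1053.

93.11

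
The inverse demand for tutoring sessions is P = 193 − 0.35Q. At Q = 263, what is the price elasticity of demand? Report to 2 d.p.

-1.10

At Q = 263, P = 193 − 0.35(263) = 100.95.
dP/dQ = −0.35, so dQ/dP = 1/(−0.35) = -2.857.
ε = (dQ/dP)(P/Q) = (-2.857)(100.95/263).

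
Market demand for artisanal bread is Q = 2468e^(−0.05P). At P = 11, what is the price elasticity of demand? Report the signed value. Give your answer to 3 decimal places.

-0.550

At P = 11, Q = 1423.912.
dQ/dP = −0.05·2468e^(−0.05P) = −0.05Q = -71.196.
ε = (dQ/dP)(P/Q) = (-71.196)(11/1423.912).
|ε| < 1, so demand is inelastic at this price.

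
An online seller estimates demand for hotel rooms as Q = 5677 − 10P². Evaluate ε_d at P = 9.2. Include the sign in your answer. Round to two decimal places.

At P = 9.2, Q = 4830.600.
dQ/dP = −20P = -184.
ε = (dQ/dP)(P/Q) = (-184)(9.2/4830.600).
|ε| < 1, so demand is inelastic at this price.

-0.35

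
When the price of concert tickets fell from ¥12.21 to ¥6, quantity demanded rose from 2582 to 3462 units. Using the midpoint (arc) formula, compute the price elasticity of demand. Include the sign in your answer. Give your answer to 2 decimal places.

ΔQ = 3462 − 2582 = 880; ΔP = 6 − 12.21 = -6.21.
Midpoints: P̄ = 9.11, Q̄ = 3022.0.
ε = (ΔQ/ΔP)(P̄/Q̄) = (880/-6.21)(9.11/3022.0).

-0.43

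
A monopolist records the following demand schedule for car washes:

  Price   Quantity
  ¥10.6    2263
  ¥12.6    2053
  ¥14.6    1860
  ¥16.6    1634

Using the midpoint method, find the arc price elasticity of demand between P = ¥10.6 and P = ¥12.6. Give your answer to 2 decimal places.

-0.56

At P = 10.6, Q = 2263; at P = 12.6, Q = 2053.
ΔQ = -210, ΔP = 2.0. Midpoints: P̄ = 11.60, Q̄ = 2158.0.
ε = (ΔQ/ΔP)(P̄/Q̄) = (-210/2.0)(11.60/2158.0).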